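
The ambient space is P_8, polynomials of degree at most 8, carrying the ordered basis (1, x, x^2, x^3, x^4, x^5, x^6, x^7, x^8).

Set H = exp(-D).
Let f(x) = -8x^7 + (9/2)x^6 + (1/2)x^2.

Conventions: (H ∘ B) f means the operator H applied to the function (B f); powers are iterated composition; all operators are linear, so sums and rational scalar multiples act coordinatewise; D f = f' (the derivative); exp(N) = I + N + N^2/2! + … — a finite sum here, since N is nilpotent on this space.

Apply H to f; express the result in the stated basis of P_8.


order-1 term: 56x^6 - 27x^5 - x
order-2 term: -168x^5 + (135/2)x^4 + 1/2
order-3 term: 280x^4 - 90x^3
order-4 term: -280x^3 + (135/2)x^2
order-5 term: 168x^2 - 27x
order-6 term: -56x + 9/2
order-7 term: 8
the series for exp(-D) f terminates at order 7
exp(-D) f = -8x^7 + (121/2)x^6 - 195x^5 + (695/2)x^4 - 370x^3 + 236x^2 - 84x + 13

the result is g(x) = -8x^7 + (121/2)x^6 - 195x^5 + (695/2)x^4 - 370x^3 + 236x^2 - 84x + 13


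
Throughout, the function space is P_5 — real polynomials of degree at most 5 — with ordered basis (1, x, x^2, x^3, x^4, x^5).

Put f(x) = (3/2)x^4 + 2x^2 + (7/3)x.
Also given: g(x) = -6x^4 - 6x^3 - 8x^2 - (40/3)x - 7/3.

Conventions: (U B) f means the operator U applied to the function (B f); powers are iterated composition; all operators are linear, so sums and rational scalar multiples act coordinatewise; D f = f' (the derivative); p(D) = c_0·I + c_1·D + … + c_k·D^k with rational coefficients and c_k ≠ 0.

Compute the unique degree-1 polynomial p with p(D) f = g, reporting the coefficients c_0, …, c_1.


D^0 f = (3/2)x^4 + 2x^2 + (7/3)x
D^1 f = 6x^3 + 4x + 7/3
matching coefficients of g against c_0 f + c_1 Df + … from the top degree down determines the c_i
solution: c_0 = -4, c_1 = -1

c_0 = -4, c_1 = -1


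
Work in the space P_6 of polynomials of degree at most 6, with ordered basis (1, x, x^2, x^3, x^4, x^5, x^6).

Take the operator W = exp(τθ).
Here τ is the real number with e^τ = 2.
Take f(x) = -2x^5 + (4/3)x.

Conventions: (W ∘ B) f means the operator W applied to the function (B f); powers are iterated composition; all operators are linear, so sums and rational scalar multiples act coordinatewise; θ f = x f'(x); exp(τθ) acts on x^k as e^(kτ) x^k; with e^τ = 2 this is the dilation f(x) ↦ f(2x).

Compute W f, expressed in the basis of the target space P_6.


the image equals g(x) = -64x^5 + (8/3)x

exp(τθ) x^k = e^(kτ) x^k; with e^τ = 2 this sends x^k to 2^k x^k
x ↦ 2 x
x^5 ↦ 32 x^5
applying this coordinatewise to f: exp(τθ) f = -64x^5 + (8/3)x


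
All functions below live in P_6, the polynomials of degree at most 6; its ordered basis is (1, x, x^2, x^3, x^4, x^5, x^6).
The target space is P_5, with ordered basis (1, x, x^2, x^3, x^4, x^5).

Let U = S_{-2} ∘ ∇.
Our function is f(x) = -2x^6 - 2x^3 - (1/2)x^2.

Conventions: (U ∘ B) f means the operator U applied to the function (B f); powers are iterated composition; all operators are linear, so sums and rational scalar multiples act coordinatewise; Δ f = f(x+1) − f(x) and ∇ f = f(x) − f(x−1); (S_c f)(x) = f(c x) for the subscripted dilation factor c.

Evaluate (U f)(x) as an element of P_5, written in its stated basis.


g(x) = 384x^5 + 480x^4 + 320x^3 + 96x^2 + 14x + 1/2

∇ f = -12x^5 + 30x^4 - 40x^3 + 24x^2 - 7x + 1/2
S_{-2} ∇ f = 384x^5 + 480x^4 + 320x^3 + 96x^2 + 14x + 1/2


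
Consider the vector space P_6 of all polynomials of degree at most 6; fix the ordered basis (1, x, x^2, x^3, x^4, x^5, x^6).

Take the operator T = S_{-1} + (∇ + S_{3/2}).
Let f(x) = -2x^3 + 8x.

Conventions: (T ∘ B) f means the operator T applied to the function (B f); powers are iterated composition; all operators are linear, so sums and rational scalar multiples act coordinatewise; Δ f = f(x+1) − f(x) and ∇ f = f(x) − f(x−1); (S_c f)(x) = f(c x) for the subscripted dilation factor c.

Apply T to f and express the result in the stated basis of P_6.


S_{-1} f = 2x^3 - 8x
∇ f = -6x^2 + 6x + 6
S_{3/2} f = -(27/4)x^3 + 12x
(∇ + S_{3/2}) f = -(27/4)x^3 - 6x^2 + 18x + 6
(S_{-1} + (∇ + S_{3/2})) f = -(19/4)x^3 - 6x^2 + 10x + 6

the image equals g(x) = -(19/4)x^3 - 6x^2 + 10x + 6


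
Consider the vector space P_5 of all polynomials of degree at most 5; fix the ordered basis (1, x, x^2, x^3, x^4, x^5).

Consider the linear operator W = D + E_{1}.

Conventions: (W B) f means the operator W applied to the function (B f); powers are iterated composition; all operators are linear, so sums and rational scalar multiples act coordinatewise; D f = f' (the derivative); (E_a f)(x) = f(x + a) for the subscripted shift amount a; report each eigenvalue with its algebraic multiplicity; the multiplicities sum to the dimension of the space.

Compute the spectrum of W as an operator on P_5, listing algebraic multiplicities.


image of 1: 1
image of x: x + 2
image of x^2: x^2 + 4x + 1
image of x^3: x^3 + 6x^2 + 3x + 1
image of x^4: x^4 + 8x^3 + 6x^2 + 4x + 1
image of x^5: x^5 + 10x^4 + 10x^3 + 10x^2 + 5x + 1
the matrix is upper triangular; its diagonal is (1, 1, 1, 1, 1, 1)
for a triangular matrix the eigenvalues are the diagonal entries, with algebraic multiplicity their repetition count

λ = 1 (multiplicity 6)


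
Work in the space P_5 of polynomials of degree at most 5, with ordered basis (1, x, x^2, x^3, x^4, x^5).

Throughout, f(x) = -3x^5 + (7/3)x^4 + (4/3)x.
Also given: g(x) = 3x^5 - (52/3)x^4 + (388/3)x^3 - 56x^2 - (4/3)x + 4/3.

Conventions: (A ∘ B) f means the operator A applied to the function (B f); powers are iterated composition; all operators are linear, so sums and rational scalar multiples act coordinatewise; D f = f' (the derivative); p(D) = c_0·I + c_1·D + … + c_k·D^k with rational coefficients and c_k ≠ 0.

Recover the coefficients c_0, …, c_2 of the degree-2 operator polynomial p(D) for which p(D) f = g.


D^0 f = -3x^5 + (7/3)x^4 + (4/3)x
D^1 f = -15x^4 + (28/3)x^3 + 4/3
D^2 f = -60x^3 + 28x^2
matching coefficients of g against c_0 f + c_1 Df + … from the top degree down determines the c_i
solution: c_0 = -1, c_1 = 1, c_2 = -2

c_0 = -1, c_1 = 1, c_2 = -2


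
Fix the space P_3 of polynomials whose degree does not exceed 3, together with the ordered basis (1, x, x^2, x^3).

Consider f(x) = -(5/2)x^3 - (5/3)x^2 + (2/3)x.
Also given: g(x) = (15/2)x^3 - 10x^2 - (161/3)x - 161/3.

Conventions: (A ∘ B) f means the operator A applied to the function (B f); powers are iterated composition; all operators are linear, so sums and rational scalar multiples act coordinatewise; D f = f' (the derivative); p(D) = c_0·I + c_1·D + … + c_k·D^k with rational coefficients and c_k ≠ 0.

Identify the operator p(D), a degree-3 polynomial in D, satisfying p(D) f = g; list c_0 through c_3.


D^0 f = -(5/2)x^3 - (5/3)x^2 + (2/3)x
D^1 f = -(15/2)x^2 - (10/3)x + 2/3
D^2 f = -15x - 10/3
D^3 f = -15
matching coefficients of g against c_0 f + c_1 Df + … from the top degree down determines the c_i
solution: c_0 = -3, c_1 = 2, c_2 = 3, c_3 = 3

p(D) = -3·I + 2·D + 3·D^2 + 3·D^3, i.e. c_0 = -3, c_1 = 2, c_2 = 3, c_3 = 3


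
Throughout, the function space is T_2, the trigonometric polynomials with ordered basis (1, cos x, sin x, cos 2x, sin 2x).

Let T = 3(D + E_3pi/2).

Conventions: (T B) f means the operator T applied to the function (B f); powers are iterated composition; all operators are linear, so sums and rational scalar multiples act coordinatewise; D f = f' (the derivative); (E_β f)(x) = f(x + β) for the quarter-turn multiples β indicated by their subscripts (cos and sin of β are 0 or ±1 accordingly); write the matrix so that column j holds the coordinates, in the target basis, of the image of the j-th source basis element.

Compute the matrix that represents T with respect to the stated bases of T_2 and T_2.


image of 1: 3
image of cos x: 0
image of sin x: 0
image of cos 2x: -3cos 2x - 6sin 2x
image of sin 2x: 6cos 2x - 3sin 2x
each image's coordinates form column j of the matrix

the matrix is [[3, 0, 0, 0, 0]; [0, 0, 0, 0, 0]; [0, 0, 0, 0, 0]; [0, 0, 0, -3, 6]; [0, 0, 0, -6, -3]] (rows listed top to bottom)


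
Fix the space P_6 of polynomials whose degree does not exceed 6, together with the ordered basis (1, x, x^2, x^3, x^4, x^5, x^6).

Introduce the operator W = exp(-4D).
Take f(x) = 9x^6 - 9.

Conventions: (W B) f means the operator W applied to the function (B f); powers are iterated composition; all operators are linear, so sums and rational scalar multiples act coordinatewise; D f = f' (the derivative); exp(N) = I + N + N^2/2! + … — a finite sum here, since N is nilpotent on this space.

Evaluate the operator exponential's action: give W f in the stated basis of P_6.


the image equals g(x) = 9x^6 - 216x^5 + 2160x^4 - 11520x^3 + 34560x^2 - 55296x + 36855

order-1 term: -216x^5
order-2 term: 2160x^4
order-3 term: -11520x^3
order-4 term: 34560x^2
order-5 term: -55296x
order-6 term: 36864
the series for exp(-4D) f terminates at order 6
exp(-4D) f = 9x^6 - 216x^5 + 2160x^4 - 11520x^3 + 34560x^2 - 55296x + 36855


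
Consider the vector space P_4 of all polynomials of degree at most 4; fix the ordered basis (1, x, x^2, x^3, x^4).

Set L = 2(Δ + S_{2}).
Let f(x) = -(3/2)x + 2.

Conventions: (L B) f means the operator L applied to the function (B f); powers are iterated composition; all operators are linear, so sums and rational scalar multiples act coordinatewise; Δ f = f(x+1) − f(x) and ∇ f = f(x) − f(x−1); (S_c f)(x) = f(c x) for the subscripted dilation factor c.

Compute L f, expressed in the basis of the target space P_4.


Δ f = -3/2
S_{2} f = -3x + 2
(Δ + S_{2}) f = -3x + 1/2
(2(Δ + S_{2})) f = -6x + 1

g(x) = -6x + 1


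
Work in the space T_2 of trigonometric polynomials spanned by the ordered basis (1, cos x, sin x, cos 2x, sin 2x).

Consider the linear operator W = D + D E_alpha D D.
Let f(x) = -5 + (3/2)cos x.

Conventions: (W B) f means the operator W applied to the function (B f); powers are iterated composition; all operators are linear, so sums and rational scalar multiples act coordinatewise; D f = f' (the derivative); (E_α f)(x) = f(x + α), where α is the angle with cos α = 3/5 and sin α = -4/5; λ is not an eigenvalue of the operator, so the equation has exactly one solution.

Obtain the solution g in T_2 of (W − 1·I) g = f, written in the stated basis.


write g with unknown coordinates in the stated basis and equate coefficients in (W − 1·I) g = f
solving from the highest basis element down gives g = 5 - (27/34)cos x + (3/17)sin x
check: W g = (12/17)cos x + (3/17)sin x
so W g − 1·g = -5 + (3/2)cos x = f ✓

g(x) = 5 - (27/34)cos x + (3/17)sin x


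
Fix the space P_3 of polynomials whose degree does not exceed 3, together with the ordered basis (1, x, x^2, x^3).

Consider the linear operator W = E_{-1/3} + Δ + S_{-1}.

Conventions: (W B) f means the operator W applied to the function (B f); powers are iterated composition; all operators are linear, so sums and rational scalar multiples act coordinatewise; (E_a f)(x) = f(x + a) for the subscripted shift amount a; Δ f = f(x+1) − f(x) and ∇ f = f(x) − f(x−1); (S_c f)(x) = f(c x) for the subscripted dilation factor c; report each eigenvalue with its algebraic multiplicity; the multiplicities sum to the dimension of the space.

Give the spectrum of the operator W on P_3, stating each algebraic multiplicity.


image of 1: 2
image of x: 2/3
image of x^2: 2x^2 + (4/3)x + 10/9
image of x^3: 2x^2 + (10/3)x + 26/27
the matrix is upper triangular; its diagonal is (2, 0, 2, 0)
for a triangular matrix the eigenvalues are the diagonal entries, with algebraic multiplicity their repetition count

λ = 0 (multiplicity 2), λ = 2 (multiplicity 2)


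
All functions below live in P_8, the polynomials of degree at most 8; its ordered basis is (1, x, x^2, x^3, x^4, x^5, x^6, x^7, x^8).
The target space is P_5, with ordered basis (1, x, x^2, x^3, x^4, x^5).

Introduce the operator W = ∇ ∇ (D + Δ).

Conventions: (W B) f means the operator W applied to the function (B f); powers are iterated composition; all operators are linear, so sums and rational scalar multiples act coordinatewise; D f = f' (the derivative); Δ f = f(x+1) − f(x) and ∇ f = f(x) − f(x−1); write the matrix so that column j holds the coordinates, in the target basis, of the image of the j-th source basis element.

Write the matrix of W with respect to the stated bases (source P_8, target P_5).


the matrix is [[0, 0, 0, 12, -36, 100, -240, 560, -1260]; [0, 0, 0, 0, 48, -180, 600, -1680, 4480]; [0, 0, 0, 0, 0, 120, -540, 2100, -6720]; [0, 0, 0, 0, 0, 0, 240, -1260, 5600]; [0, 0, 0, 0, 0, 0, 0, 420, -2520]; [0, 0, 0, 0, 0, 0, 0, 0, 672]] (rows listed top to bottom)

image of 1: 0
image of x: 0
image of x^2: 0
image of x^3: 12
image of x^4: 48x - 36
image of x^5: 120x^2 - 180x + 100
image of x^6: 240x^3 - 540x^2 + 600x - 240
image of x^7: 420x^4 - 1260x^3 + 2100x^2 - 1680x + 560
image of x^8: 672x^5 - 2520x^4 + 5600x^3 - 6720x^2 + 4480x - 1260
each image's coordinates form column j of the matrix


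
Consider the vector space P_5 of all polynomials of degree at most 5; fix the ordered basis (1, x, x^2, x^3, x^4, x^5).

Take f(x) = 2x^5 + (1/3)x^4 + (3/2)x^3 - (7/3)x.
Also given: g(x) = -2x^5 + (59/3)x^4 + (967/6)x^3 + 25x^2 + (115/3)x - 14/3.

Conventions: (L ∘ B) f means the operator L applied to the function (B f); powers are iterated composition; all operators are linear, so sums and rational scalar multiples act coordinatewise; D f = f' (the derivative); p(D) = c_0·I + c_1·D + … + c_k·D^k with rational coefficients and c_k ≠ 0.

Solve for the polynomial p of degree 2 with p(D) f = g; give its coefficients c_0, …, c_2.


p(D) = -I + 2·D + 4·D^2, i.e. c_0 = -1, c_1 = 2, c_2 = 4

D^0 f = 2x^5 + (1/3)x^4 + (3/2)x^3 - (7/3)x
D^1 f = 10x^4 + (4/3)x^3 + (9/2)x^2 - 7/3
D^2 f = 40x^3 + 4x^2 + 9x
matching coefficients of g against c_0 f + c_1 Df + … from the top degree down determines the c_i
solution: c_0 = -1, c_1 = 2, c_2 = 4


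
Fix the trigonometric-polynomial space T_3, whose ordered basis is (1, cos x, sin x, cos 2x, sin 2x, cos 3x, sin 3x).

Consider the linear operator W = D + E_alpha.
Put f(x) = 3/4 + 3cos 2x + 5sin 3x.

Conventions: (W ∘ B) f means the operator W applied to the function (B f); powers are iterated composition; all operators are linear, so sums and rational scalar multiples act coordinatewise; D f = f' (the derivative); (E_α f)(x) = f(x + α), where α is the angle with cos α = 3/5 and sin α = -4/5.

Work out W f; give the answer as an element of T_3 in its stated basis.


D f = -6sin 2x + 15cos 3x
E_alpha f = 3/4 - (21/25)cos 2x + (72/25)sin 2x - (44/25)cos 3x - (117/25)sin 3x
(D + E_alpha) f = 3/4 - (21/25)cos 2x - (78/25)sin 2x + (331/25)cos 3x - (117/25)sin 3x

the result is g(x) = 3/4 - (21/25)cos 2x - (78/25)sin 2x + (331/25)cos 3x - (117/25)sin 3x


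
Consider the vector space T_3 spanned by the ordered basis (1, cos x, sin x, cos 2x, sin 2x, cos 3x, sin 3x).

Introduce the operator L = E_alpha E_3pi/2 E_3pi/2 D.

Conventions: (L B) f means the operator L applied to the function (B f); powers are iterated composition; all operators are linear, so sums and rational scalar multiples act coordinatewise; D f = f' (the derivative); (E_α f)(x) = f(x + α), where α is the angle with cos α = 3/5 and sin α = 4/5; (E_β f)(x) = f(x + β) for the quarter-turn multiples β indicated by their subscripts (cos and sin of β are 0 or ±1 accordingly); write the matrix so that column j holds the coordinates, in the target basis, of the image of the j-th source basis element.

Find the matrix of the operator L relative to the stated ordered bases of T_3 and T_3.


image of 1: 0
image of cos x: (4/5)cos x + (3/5)sin x
image of sin x: -(3/5)cos x + (4/5)sin x
image of cos 2x: -(48/25)cos 2x + (14/25)sin 2x
image of sin 2x: -(14/25)cos 2x - (48/25)sin 2x
image of cos 3x: (132/125)cos 3x - (351/125)sin 3x
image of sin 3x: (351/125)cos 3x + (132/125)sin 3x
each image's coordinates form column j of the matrix

the matrix is [[0, 0, 0, 0, 0, 0, 0]; [0, 4/5, -3/5, 0, 0, 0, 0]; [0, 3/5, 4/5, 0, 0, 0, 0]; [0, 0, 0, -48/25, -14/25, 0, 0]; [0, 0, 0, 14/25, -48/25, 0, 0]; [0, 0, 0, 0, 0, 132/125, 351/125]; [0, 0, 0, 0, 0, -351/125, 132/125]] (rows listed top to bottom)


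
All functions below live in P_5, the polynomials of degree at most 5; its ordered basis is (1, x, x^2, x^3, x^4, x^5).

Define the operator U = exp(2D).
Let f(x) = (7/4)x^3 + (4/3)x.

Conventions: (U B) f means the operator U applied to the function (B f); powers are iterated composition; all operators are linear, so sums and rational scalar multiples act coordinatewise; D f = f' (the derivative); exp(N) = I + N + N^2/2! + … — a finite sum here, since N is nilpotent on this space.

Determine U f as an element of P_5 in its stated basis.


g(x) = (7/4)x^3 + (21/2)x^2 + (67/3)x + 50/3

order-1 term: (21/2)x^2 + 8/3
order-2 term: 21x
order-3 term: 14
the series for exp(2D) f terminates at order 3
exp(2D) f = (7/4)x^3 + (21/2)x^2 + (67/3)x + 50/3


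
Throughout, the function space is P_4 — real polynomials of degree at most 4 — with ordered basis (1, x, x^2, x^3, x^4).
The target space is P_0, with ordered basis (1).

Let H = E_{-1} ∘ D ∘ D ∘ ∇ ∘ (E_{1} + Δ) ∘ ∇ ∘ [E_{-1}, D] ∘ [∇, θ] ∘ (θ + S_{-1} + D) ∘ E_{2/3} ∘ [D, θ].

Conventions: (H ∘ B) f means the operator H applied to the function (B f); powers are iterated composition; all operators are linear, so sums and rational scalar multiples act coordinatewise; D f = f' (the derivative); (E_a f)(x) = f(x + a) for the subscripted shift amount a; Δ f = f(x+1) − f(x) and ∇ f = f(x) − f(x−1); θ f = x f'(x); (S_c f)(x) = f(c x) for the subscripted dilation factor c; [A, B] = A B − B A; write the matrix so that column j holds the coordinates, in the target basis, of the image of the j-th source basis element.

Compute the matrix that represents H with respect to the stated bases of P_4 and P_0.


the matrix is [[0, 0, 0, 0, 0]] (rows listed top to bottom)

image of 1: 0
image of x: 0
image of x^2: 0
image of x^3: 0
image of x^4: 0
each image's coordinates form column j of the matrix


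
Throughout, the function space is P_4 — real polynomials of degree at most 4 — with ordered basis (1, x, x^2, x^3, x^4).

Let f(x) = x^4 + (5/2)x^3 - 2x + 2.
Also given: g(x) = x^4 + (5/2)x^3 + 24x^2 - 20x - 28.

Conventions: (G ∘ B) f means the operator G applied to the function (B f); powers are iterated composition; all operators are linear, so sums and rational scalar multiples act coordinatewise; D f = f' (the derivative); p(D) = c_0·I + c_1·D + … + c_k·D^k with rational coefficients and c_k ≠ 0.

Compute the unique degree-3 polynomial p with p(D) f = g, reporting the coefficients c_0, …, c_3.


D^0 f = x^4 + (5/2)x^3 - 2x + 2
D^1 f = 4x^3 + (15/2)x^2 - 2
D^2 f = 12x^2 + 15x
D^3 f = 24x + 15
matching coefficients of g against c_0 f + c_1 Df + … from the top degree down determines the c_i
solution: c_0 = 1, c_1 = 0, c_2 = 2, c_3 = -2

p(D) = I + 2·D^2 − 2·D^3, i.e. c_0 = 1, c_1 = 0, c_2 = 2, c_3 = -2


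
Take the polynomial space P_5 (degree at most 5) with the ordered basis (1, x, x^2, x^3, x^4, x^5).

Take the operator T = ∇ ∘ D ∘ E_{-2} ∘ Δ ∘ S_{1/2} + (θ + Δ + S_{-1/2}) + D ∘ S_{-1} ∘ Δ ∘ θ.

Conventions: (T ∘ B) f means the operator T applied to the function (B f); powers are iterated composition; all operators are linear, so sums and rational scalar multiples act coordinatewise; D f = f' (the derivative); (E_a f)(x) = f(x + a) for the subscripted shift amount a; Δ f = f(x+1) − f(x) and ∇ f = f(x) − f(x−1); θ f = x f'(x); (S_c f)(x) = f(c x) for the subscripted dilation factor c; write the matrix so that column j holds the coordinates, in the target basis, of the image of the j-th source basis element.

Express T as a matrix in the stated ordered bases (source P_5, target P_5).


the matrix is [[1, 1, -3, -29/4, -18, -259/16]; [0, 1/2, 2, 21, 107/2, 195/2]; [0, 0, 9/4, 3, -42, -1105/8]; [0, 0, 0, 23/8, 4, 110]; [0, 0, 0, 0, 65/16, 5]; [0, 0, 0, 0, 0, 159/32]] (rows listed top to bottom)

image of 1: 1
image of x: (1/2)x + 1
image of x^2: (9/4)x^2 + 2x - 3
image of x^3: (23/8)x^3 + 3x^2 + 21x - 29/4
image of x^4: (65/16)x^4 + 4x^3 - 42x^2 + (107/2)x - 18
image of x^5: (159/32)x^5 + 5x^4 + 110x^3 - (1105/8)x^2 + (195/2)x - 259/16
each image's coordinates form column j of the matrix


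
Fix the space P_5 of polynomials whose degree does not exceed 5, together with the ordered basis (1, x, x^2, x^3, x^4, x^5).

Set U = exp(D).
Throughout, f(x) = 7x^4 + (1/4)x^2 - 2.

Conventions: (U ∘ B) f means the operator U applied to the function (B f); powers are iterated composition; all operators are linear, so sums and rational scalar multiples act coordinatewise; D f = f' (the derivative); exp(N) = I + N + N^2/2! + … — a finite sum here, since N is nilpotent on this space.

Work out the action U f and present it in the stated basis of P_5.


order-1 term: 28x^3 + (1/2)x
order-2 term: 42x^2 + 1/4
order-3 term: 28x
order-4 term: 7
the series for exp(D) f terminates at order 4
exp(D) f = 7x^4 + 28x^3 + (169/4)x^2 + (57/2)x + 21/4

g(x) = 7x^4 + 28x^3 + (169/4)x^2 + (57/2)x + 21/4


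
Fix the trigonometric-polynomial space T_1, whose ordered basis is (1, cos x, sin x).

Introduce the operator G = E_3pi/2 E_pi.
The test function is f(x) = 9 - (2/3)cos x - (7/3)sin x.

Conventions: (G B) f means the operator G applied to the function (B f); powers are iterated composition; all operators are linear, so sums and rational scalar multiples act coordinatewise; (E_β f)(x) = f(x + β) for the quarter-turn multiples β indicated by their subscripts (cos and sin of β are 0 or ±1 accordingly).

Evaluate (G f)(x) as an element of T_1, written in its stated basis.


the result is g(x) = 9 - (7/3)cos x + (2/3)sin x

E_pi f = 9 + (2/3)cos x + (7/3)sin x
E_3pi/2 E_pi f = 9 - (7/3)cos x + (2/3)sin x


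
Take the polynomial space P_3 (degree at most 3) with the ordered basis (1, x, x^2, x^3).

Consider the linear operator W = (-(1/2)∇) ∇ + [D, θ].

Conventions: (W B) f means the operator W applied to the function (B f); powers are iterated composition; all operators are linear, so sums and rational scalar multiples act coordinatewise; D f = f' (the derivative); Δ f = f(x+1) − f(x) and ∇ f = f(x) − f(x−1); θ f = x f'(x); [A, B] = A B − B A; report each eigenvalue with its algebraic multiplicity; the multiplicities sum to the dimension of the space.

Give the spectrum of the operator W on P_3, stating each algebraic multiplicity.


λ = 0 (multiplicity 4)

image of 1: 0
image of x: 1
image of x^2: 2x - 1
image of x^3: 3x^2 - 3x + 3
the matrix is upper triangular; its diagonal is (0, 0, 0, 0)
for a triangular matrix the eigenvalues are the diagonal entries, with algebraic multiplicity their repetition count


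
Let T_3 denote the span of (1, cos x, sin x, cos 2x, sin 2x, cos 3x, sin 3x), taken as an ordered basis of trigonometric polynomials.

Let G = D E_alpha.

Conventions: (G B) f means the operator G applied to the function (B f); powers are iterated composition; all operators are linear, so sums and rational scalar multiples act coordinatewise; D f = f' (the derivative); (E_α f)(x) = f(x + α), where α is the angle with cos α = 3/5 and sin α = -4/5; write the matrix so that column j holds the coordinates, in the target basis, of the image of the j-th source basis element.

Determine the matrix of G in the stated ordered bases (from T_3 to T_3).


image of 1: 0
image of cos x: (4/5)cos x - (3/5)sin x
image of sin x: (3/5)cos x + (4/5)sin x
image of cos 2x: (48/25)cos 2x + (14/25)sin 2x
image of sin 2x: -(14/25)cos 2x + (48/25)sin 2x
image of cos 3x: (132/125)cos 3x + (351/125)sin 3x
image of sin 3x: -(351/125)cos 3x + (132/125)sin 3x
each image's coordinates form column j of the matrix

the matrix is [[0, 0, 0, 0, 0, 0, 0]; [0, 4/5, 3/5, 0, 0, 0, 0]; [0, -3/5, 4/5, 0, 0, 0, 0]; [0, 0, 0, 48/25, -14/25, 0, 0]; [0, 0, 0, 14/25, 48/25, 0, 0]; [0, 0, 0, 0, 0, 132/125, -351/125]; [0, 0, 0, 0, 0, 351/125, 132/125]] (rows listed top to bottom)


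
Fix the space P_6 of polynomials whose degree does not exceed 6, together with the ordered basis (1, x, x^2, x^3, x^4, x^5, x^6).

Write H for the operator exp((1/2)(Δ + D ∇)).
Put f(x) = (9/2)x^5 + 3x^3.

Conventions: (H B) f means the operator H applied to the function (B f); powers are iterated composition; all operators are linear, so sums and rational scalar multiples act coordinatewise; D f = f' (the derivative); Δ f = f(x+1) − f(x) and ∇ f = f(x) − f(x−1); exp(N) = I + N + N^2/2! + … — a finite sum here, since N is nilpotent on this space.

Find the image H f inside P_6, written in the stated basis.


order-1 term: (45/4)x^4 + (135/2)x^3 - (81/2)x^2 + (279/4)x - 12
order-2 term: (45/4)x^3 + (405/4)x^2 + (873/8)x - 261/8
order-3 term: (45/8)x^2 + (405/8)x + 1041/16
order-4 term: (45/32)x + 135/16
order-5 term: 9/64
the series for exp((1/2)(Δ + D ∇)) f terminates at order 5
exp((1/2)(Δ + D ∇)) f = (9/2)x^5 + (45/4)x^4 + (327/4)x^3 + (531/8)x^2 + (7389/32)x + 1857/64

g(x) = (9/2)x^5 + (45/4)x^4 + (327/4)x^3 + (531/8)x^2 + (7389/32)x + 1857/64


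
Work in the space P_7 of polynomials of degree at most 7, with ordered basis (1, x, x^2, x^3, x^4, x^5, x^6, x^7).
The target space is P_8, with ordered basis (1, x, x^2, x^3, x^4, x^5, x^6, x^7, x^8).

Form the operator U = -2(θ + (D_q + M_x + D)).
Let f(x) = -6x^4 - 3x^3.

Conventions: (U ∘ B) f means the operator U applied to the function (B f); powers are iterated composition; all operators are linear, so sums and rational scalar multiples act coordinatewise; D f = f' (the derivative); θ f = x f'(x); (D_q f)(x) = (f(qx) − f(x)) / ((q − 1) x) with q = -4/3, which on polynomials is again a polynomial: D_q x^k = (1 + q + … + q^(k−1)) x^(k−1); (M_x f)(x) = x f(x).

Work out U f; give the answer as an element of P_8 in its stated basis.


θ f = -24x^4 - 9x^3
D_q f = (50/9)x^3 - (13/3)x^2
M_x f = -6x^5 - 3x^4
D f = -24x^3 - 9x^2
(D_q + M_x + D) f = -6x^5 - 3x^4 - (166/9)x^3 - (40/3)x^2
(θ + (D_q + M_x + D)) f = -6x^5 - 27x^4 - (247/9)x^3 - (40/3)x^2
(-2(θ + (D_q + M_x + D))) f = 12x^5 + 54x^4 + (494/9)x^3 + (80/3)x^2

the result is g(x) = 12x^5 + 54x^4 + (494/9)x^3 + (80/3)x^2


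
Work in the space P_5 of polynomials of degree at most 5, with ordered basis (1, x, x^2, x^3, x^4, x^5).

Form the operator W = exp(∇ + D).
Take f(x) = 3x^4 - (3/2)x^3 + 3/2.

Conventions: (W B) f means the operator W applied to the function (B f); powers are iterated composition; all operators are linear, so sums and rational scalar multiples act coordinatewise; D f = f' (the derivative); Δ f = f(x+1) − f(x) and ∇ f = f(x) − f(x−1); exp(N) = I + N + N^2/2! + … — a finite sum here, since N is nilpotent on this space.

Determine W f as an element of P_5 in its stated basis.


g(x) = 3x^4 + (45/2)x^3 + 45x^2 + (45/2)x + 3

order-1 term: 24x^3 - 27x^2 + (33/2)x - 9/2
order-2 term: 72x^2 - 90x + 42
order-3 term: 96x - 84
order-4 term: 48
the series for exp(∇ + D) f terminates at order 4
exp(∇ + D) f = 3x^4 + (45/2)x^3 + 45x^2 + (45/2)x + 3


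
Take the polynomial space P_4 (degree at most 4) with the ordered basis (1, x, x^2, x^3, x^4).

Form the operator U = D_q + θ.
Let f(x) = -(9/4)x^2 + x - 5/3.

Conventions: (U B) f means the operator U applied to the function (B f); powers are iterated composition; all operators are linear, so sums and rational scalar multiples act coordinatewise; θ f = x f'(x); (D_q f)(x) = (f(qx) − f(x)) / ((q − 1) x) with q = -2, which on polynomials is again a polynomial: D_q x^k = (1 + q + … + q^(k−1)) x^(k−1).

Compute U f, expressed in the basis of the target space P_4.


D_q f = (9/4)x + 1
θ f = -(9/2)x^2 + x
(D_q + θ) f = -(9/2)x^2 + (13/4)x + 1

the image equals g(x) = -(9/2)x^2 + (13/4)x + 1


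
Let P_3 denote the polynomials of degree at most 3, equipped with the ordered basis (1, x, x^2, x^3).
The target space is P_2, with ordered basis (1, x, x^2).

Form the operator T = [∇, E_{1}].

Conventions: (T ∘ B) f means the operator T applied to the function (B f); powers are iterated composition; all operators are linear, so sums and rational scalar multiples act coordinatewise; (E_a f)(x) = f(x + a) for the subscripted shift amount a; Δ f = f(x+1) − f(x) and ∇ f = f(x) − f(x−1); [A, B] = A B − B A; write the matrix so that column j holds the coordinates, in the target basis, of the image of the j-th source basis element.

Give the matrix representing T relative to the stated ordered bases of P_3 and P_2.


the matrix is [[0, 0, 0, 0]; [0, 0, 0, 0]; [0, 0, 0, 0]] (rows listed top to bottom)

image of 1: 0
image of x: 0
image of x^2: 0
image of x^3: 0
each image's coordinates form column j of the matrix


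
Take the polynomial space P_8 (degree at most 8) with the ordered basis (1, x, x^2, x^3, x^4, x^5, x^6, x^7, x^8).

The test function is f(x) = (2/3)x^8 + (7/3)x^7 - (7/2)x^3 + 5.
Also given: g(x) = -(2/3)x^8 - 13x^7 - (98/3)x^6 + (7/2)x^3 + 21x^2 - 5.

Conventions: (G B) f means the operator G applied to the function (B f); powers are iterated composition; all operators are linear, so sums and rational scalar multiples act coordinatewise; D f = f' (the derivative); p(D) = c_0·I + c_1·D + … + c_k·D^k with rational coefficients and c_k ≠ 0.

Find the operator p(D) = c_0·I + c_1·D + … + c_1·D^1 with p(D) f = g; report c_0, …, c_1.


c_0 = -1, c_1 = -2

D^0 f = (2/3)x^8 + (7/3)x^7 - (7/2)x^3 + 5
D^1 f = (16/3)x^7 + (49/3)x^6 - (21/2)x^2
matching coefficients of g against c_0 f + c_1 Df + … from the top degree down determines the c_i
solution: c_0 = -1, c_1 = -2


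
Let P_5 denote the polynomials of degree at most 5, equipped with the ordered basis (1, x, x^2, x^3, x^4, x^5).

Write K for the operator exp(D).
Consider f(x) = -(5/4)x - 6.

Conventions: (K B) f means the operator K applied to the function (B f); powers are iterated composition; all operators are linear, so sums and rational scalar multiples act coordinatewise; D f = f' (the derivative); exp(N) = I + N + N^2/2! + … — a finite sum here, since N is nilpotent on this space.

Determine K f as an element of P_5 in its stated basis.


the image equals g(x) = -(5/4)x - 29/4

order-1 term: -5/4
the series for exp(D) f terminates at order 1
exp(D) f = -(5/4)x - 29/4


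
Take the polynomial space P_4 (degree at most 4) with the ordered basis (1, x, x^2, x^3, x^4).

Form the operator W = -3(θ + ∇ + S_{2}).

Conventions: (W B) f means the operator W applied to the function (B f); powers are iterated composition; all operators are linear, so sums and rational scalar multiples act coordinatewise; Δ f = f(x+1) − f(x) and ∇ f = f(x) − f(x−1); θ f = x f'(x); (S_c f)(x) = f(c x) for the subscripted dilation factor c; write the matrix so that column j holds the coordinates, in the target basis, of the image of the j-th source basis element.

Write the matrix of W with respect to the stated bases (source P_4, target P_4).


the matrix is [[-3, -3, 3, -3, 3]; [0, -9, -6, 9, -12]; [0, 0, -18, -9, 18]; [0, 0, 0, -33, -12]; [0, 0, 0, 0, -60]] (rows listed top to bottom)

image of 1: -3
image of x: -9x - 3
image of x^2: -18x^2 - 6x + 3
image of x^3: -33x^3 - 9x^2 + 9x - 3
image of x^4: -60x^4 - 12x^3 + 18x^2 - 12x + 3
each image's coordinates form column j of the matrix


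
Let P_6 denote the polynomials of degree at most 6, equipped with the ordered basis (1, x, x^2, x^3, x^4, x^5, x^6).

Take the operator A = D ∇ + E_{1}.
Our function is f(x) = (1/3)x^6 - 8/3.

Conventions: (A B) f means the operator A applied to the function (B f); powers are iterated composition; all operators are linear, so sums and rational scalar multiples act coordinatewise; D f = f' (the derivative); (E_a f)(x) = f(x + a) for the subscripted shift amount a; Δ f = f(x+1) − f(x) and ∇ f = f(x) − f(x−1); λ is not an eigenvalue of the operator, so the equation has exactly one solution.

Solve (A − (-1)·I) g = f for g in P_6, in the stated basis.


write g with unknown coordinates in the stated basis and equate coefficients in (A − (-1)·I) g = f
solving from the highest basis element down gives g = (1/6)x^6 - (1/2)x^5 - (5/2)x^4 + (95/6)x^3 - (25/2)x^2 - (121/2)x + 409/6
check: A g = (1/6)x^6 + (1/2)x^5 + (5/2)x^4 - (95/6)x^3 + (25/2)x^2 + (121/2)x - 425/6
so A g − (-1)·g = (1/3)x^6 - 8/3 = f ✓

g(x) = (1/6)x^6 - (1/2)x^5 - (5/2)x^4 + (95/6)x^3 - (25/2)x^2 - (121/2)x + 409/6


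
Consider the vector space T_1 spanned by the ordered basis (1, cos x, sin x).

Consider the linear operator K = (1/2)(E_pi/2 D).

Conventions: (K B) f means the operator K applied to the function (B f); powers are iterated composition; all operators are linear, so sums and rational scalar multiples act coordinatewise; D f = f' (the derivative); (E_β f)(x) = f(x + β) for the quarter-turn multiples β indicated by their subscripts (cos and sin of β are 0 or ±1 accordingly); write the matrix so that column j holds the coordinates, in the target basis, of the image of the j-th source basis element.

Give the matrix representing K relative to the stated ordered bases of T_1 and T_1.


image of 1: 0
image of cos x: -(1/2)cos x
image of sin x: -(1/2)sin x
each image's coordinates form column j of the matrix

the matrix is [[0, 0, 0]; [0, -1/2, 0]; [0, 0, -1/2]] (rows listed top to bottom)


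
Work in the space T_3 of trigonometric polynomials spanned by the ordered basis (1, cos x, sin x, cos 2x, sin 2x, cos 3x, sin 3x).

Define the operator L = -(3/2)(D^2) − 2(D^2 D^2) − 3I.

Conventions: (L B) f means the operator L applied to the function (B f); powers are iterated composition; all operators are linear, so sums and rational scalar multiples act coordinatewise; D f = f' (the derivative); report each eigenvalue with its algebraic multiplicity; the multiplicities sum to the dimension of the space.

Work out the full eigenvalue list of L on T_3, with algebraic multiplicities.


image of 1: -3
image of cos x: -(7/2)cos x
image of sin x: -(7/2)sin x
image of cos 2x: -29cos 2x
image of sin 2x: -29sin 2x
image of cos 3x: -(303/2)cos 3x
image of sin 3x: -(303/2)sin 3x
the matrix is diagonal; its diagonal is (-3, -7/2, -7/2, -29, -29, -303/2, -303/2)
for a triangular matrix the eigenvalues are the diagonal entries, with algebraic multiplicity their repetition count

λ = -303/2 (multiplicity 2), λ = -29 (multiplicity 2), λ = -7/2 (multiplicity 2), λ = -3 (multiplicity 1)


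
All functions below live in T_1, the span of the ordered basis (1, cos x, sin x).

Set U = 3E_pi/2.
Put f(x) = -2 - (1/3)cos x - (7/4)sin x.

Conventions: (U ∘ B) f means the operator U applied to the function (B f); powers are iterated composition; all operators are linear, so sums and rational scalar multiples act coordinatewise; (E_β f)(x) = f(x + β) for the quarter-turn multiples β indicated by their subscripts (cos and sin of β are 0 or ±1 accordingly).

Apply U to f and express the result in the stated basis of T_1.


E_pi/2 f = -2 - (7/4)cos x + (1/3)sin x
(3E_pi/2) f = -6 - (21/4)cos x + sin x

the image equals g(x) = -6 - (21/4)cos x + sin x


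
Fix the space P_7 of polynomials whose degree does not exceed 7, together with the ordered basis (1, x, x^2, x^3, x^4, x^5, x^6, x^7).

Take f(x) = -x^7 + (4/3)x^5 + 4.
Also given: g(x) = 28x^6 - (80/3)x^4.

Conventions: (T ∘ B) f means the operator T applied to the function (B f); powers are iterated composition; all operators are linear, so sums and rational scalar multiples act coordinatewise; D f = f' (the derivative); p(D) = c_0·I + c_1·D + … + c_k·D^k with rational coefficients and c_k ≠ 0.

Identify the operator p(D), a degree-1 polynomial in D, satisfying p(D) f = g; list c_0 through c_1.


D^0 f = -x^7 + (4/3)x^5 + 4
D^1 f = -7x^6 + (20/3)x^4
matching coefficients of g against c_0 f + c_1 Df + … from the top degree down determines the c_i
solution: c_0 = 0, c_1 = -4

c_0 = 0, c_1 = -4


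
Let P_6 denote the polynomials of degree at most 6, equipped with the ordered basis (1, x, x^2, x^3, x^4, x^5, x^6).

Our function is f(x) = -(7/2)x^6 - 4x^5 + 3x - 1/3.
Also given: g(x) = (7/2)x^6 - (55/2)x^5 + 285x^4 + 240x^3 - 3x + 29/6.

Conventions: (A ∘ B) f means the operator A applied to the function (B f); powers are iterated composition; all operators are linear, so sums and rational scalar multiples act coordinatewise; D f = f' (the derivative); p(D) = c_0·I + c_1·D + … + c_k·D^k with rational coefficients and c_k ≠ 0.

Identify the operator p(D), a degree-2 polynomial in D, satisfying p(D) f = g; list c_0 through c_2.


p(D) = -I + (3/2)·D − 3·D^2, i.e. c_0 = -1, c_1 = 3/2, c_2 = -3

D^0 f = -(7/2)x^6 - 4x^5 + 3x - 1/3
D^1 f = -21x^5 - 20x^4 + 3
D^2 f = -105x^4 - 80x^3
matching coefficients of g against c_0 f + c_1 Df + … from the top degree down determines the c_i
solution: c_0 = -1, c_1 = 3/2, c_2 = -3


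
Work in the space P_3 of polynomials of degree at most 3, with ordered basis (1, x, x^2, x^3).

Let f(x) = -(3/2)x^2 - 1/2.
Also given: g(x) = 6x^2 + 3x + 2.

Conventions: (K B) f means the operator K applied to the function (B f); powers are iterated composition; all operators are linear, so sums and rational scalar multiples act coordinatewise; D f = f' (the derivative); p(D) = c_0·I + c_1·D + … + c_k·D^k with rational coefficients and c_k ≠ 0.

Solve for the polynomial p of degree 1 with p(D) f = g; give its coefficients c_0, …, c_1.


D^0 f = -(3/2)x^2 - 1/2
D^1 f = -3x
matching coefficients of g against c_0 f + c_1 Df + … from the top degree down determines the c_i
solution: c_0 = -4, c_1 = -1

p(D) = -4·I − D, i.e. c_0 = -4, c_1 = -1


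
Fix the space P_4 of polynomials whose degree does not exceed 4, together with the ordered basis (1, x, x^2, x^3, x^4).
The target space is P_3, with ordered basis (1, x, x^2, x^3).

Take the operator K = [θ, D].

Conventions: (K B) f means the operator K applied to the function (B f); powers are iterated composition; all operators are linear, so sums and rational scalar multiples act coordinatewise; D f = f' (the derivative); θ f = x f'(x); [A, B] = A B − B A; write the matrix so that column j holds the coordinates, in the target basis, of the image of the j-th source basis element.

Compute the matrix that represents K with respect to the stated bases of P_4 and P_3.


the matrix is [[0, -1, 0, 0, 0]; [0, 0, -2, 0, 0]; [0, 0, 0, -3, 0]; [0, 0, 0, 0, -4]] (rows listed top to bottom)

image of 1: 0
image of x: -1
image of x^2: -2x
image of x^3: -3x^2
image of x^4: -4x^3
each image's coordinates form column j of the matrix


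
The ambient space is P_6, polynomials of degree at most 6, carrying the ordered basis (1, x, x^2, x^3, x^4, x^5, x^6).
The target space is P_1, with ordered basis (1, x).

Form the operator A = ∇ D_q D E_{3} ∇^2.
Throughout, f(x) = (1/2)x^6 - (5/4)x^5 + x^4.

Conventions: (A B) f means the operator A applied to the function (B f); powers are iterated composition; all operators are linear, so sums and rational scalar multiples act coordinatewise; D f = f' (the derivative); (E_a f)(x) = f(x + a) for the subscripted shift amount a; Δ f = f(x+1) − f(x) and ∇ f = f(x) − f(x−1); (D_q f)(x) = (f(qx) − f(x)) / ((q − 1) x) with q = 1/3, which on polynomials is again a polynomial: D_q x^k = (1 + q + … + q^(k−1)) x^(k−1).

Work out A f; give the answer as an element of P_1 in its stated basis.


∇ f = 3x^5 - (55/4)x^4 + (53/2)x^3 - 26x^2 + (53/4)x - 11/4
∇ ∇ f = 15x^4 - 85x^3 + 192x^2 - (403/2)x + 165/2
E_{3} ∇^2 f = 15x^4 + 95x^3 + 237x^2 + (551/2)x + 126
D E_{3} ∇^2 f = 60x^3 + 285x^2 + 474x + 551/2
D_q D E_{3} ∇^2 f = (260/3)x^2 + 380x + 474
∇ D_q D E_{3} ∇^2 f = (520/3)x + 880/3

the image equals g(x) = (520/3)x + 880/3


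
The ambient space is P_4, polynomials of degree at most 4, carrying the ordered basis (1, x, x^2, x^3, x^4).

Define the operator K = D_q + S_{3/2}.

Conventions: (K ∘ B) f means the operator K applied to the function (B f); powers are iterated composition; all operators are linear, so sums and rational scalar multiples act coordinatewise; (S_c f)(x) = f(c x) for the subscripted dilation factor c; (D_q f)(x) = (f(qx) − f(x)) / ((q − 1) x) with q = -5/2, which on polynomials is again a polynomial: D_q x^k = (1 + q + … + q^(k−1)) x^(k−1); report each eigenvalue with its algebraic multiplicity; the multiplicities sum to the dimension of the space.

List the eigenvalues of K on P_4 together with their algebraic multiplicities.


λ = 1 (multiplicity 1), λ = 3/2 (multiplicity 1), λ = 9/4 (multiplicity 1), λ = 27/8 (multiplicity 1), λ = 81/16 (multiplicity 1)

image of 1: 1
image of x: (3/2)x + 1
image of x^2: (9/4)x^2 - (3/2)x
image of x^3: (27/8)x^3 + (19/4)x^2
image of x^4: (81/16)x^4 - (87/8)x^3
the matrix is upper triangular; its diagonal is (1, 3/2, 9/4, 27/8, 81/16)
for a triangular matrix the eigenvalues are the diagonal entries, with algebraic multiplicity their repetition count
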